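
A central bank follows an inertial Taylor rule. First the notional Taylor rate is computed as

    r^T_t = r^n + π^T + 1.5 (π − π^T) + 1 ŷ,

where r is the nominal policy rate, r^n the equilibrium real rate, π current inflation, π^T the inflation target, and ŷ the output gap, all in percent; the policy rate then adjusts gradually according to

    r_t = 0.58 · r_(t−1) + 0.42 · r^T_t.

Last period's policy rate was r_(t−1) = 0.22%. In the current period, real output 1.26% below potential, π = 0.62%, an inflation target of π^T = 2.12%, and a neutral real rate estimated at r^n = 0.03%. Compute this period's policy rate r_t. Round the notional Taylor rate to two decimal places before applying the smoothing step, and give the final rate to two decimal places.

Output 1.26% below potential → ŷ = -1.26.
r^T_t = 0.03 + 2.12 + 1.5 × (0.62 − 2.12) + 1 × (-1.26)
   = 0.03 + 2.12 − 2.25 − 1.26 = -1.36
r_t = 0.58 × 0.22 + 0.42 × (-1.36) = 0.1276 − 0.5712 = -0.44

-0.44%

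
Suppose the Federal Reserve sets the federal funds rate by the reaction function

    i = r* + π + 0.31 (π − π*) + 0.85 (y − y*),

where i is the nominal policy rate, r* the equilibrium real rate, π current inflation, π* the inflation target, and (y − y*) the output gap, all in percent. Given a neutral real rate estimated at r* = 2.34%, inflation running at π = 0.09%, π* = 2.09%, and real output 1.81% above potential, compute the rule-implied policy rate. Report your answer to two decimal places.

Output 1.81% above potential → (y − y*) = 1.81.
i = 2.34 + 0.09 + 0.31 × (0.09 − 2.09) + 0.85 × 1.81
   = 2.34 + 0.09 − 0.62 + 1.5385 = 3.35

3.35%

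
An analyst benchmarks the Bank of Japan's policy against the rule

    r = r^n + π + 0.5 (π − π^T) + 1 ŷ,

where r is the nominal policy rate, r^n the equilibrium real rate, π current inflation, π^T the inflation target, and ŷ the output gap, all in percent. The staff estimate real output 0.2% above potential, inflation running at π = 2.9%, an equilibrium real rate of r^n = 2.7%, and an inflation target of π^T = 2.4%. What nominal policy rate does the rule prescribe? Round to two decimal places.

6.05%

Output 0.2% above potential → ŷ = 0.2.
r = 2.7 + 2.9 + 0.5 × (2.9 − 2.4) + 1 × 0.2
   = 2.7 + 2.9 + 0.25 + 0.2 = 6.05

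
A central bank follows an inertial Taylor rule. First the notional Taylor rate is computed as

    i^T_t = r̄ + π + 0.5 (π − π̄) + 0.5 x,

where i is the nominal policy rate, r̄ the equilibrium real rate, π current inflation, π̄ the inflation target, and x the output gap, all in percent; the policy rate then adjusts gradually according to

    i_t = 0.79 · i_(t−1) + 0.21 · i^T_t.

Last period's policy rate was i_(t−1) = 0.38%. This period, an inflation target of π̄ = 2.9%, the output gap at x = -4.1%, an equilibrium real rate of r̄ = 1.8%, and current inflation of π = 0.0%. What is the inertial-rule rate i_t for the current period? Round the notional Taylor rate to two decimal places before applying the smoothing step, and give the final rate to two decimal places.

i^T_t = 1.8 + 0.0 + 0.5 × (0.0 − 2.9) + 0.5 × (-4.1)
   = 1.8 + 0 − 1.45 − 2.05 = -1.70
i_t = 0.79 × 0.38 + 0.21 × (-1.70) = 0.3002 − 0.357 = -0.06

-0.06%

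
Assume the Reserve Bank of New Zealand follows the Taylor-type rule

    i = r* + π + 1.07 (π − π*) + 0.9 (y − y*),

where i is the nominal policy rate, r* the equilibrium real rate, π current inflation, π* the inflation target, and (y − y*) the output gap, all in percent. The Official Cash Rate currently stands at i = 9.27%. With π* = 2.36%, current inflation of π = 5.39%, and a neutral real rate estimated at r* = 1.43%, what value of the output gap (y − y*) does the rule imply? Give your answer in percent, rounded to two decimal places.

0.9 (y − y*) = 9.27 − 1.43 − 5.39 − 1.07 × (5.39 − 2.36) = -0.7921
(y − y*) = -0.7921 / 0.9 = -0.88

-0.88%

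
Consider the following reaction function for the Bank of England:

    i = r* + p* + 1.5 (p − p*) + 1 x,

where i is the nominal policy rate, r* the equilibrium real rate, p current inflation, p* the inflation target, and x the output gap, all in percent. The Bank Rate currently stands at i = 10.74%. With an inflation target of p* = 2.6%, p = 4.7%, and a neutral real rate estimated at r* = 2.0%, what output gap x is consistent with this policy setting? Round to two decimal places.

1 x = 10.74 − 2.0 − 2.6 − 1.5 × (4.7 − 2.6) = 2.99
x = 2.99 / 1 = 2.99

2.99%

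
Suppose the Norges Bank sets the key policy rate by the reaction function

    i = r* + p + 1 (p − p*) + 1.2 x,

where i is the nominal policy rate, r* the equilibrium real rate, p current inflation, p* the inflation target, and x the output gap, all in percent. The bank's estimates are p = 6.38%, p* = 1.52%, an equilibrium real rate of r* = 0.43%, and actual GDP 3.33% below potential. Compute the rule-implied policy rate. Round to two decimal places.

Output 3.33% below potential → x = -3.33.
i = 0.43 + 6.38 + 1 × (6.38 − 1.52) + 1.2 × (-3.33)
   = 0.43 + 6.38 + 4.86 − 3.996 = 7.67

7.67%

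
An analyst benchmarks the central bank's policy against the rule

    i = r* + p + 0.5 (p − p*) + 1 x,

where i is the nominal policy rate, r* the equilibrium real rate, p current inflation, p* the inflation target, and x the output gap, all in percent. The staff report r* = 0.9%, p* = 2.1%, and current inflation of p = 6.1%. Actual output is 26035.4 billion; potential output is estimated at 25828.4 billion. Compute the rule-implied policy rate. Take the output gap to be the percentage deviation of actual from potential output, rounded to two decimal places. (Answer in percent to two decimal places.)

9.80%

Output gap = 100 × (26035.4 − 25828.4) / 25828.4 = 0.80%.
i = 0.90 + 6.10 + 0.5 × (6.10 − 2.10) + 1 × 0.80
   = 0.90 + 6.1 + 2 + 0.8 = 9.80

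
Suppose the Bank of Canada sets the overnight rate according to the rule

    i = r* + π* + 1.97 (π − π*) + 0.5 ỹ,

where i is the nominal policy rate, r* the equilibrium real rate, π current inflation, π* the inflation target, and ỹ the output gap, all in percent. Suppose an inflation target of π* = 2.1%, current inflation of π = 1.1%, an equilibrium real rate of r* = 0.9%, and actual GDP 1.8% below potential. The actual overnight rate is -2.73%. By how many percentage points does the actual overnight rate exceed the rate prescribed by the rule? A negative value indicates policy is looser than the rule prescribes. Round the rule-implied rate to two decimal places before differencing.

Output 1.8% below potential → ỹ = -1.8.
i = 0.9 + 2.1 + 1.97 × (1.1 − 2.1) + 0.5 × (-1.8)
   = 0.9 + 2.1 − 1.97 − 0.9 = 0.13
Deviation = -2.73 − 0.13 = -2.86 pp.

-2.86 pp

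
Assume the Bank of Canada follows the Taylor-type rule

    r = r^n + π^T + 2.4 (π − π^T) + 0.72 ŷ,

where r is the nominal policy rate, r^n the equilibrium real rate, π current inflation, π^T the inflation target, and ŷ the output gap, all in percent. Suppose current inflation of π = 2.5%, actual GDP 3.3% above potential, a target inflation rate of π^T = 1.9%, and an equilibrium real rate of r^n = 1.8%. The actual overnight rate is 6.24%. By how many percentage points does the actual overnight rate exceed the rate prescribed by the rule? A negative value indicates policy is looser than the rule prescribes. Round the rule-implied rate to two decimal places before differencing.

-1.28 pp

Output 3.3% above potential → ŷ = 3.3.
r = 1.8 + 1.9 + 2.4 × (2.5 − 1.9) + 0.72 × 3.3
   = 1.8 + 1.9 + 1.44 + 2.376 = 7.52
Deviation = 6.24 − 7.52 = -1.28 pp.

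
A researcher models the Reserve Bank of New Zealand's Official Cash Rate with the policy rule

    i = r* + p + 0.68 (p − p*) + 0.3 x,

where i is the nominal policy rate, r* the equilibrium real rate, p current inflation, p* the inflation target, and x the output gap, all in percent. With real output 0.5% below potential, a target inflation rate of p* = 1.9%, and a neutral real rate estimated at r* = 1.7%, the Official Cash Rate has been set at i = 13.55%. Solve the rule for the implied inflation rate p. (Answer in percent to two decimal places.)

Output 0.5% below potential → x = -0.5.
Collecting p: i = r* + (1 + 0.68) p − 0.68 p* + 0.3 x
1.68 p = 13.55 − 1.7 + 0.68 × 1.9 − 0.3 × (-0.5) = 13.292
p = 13.292 / 1.68 = 7.91

7.91%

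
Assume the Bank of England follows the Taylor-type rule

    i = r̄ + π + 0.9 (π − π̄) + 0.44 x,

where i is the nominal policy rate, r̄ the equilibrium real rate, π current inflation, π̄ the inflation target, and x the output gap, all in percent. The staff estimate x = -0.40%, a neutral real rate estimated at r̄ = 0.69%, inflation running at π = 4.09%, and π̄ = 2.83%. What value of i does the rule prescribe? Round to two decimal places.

i = 0.69 + 4.09 + 0.9 × (4.09 − 2.83) + 0.44 × (-0.40)
   = 0.69 + 4.09 + 1.134 − 0.176 = 5.74

5.74%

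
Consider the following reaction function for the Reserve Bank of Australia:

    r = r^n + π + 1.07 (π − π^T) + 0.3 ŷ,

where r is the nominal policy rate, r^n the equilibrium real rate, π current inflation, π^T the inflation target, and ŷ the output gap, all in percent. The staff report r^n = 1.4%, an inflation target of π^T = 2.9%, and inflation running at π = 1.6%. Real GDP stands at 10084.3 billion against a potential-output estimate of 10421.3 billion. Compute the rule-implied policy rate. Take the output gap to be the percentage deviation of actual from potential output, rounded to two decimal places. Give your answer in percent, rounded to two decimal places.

0.64%

Output gap = 100 × (10084.3 − 10421.3) / 10421.3 = -3.23%.
r = 1.40 + 1.60 + 1.07 × (1.60 − 2.90) + 0.3 × (-3.23)
   = 1.40 + 1.6 − 1.391 − 0.969 = 0.64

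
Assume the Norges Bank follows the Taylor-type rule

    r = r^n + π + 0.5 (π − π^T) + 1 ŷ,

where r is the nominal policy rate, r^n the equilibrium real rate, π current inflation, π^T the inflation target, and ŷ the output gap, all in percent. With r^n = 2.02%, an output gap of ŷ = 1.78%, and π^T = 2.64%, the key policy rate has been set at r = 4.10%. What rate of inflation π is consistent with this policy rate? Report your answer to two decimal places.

Collecting π: r = r^n + (1 + 0.5) π − 0.5 π^T + 1 ŷ
1.5 π = 4.10 − 2.02 + 0.5 × 2.64 − 1 × 1.78 = 1.62
π = 1.62 / 1.5 = 1.08

1.08%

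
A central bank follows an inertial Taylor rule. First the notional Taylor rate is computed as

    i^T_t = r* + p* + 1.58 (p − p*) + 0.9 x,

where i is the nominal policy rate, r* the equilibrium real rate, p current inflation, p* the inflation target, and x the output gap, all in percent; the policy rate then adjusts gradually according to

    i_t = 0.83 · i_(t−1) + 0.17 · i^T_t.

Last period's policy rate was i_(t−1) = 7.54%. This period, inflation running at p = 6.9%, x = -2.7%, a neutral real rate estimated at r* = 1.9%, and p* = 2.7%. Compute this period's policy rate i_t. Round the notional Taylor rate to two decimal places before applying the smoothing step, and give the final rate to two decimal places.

i^T_t = 1.9 + 2.7 + 1.58 × (6.9 − 2.7) + 0.9 × (-2.7)
   = 1.9 + 2.7 + 6.636 − 2.43 = 8.81
i_t = 0.83 × 7.54 + 0.17 × 8.81 = 6.2582 + 1.4977 = 7.76

7.76%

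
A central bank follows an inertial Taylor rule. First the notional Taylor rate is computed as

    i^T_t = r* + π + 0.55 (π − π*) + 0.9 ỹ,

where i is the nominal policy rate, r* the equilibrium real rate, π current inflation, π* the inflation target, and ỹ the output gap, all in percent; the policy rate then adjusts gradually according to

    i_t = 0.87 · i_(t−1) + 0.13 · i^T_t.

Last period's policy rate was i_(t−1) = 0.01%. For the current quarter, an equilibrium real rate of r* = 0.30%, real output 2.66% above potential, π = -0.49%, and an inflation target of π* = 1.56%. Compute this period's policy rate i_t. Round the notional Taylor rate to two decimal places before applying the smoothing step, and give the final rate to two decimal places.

Output 2.66% above potential → ỹ = 2.66.
i^T_t = 0.30 + (-0.49) + 0.55 × (-0.49 − 1.56) + 0.9 × 2.66
   = 0.30 − 0.49 − 1.1275 + 2.394 = 1.08
i_t = 0.87 × 0.01 + 0.13 × 1.08 = 0.0087 + 0.1404 = 0.15

0.15%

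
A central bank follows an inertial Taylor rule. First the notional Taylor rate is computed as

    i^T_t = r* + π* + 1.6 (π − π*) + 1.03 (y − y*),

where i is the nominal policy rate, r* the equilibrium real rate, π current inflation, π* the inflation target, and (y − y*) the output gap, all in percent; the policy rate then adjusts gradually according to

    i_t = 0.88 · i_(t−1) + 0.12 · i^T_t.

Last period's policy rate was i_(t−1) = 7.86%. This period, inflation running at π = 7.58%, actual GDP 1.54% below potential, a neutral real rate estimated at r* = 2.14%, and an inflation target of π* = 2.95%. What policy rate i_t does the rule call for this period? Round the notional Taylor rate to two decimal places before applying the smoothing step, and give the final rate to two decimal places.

Output 1.54% below potential → (y − y*) = -1.54.
i^T_t = 2.14 + 2.95 + 1.6 × (7.58 − 2.95) + 1.03 × (-1.54)
   = 2.14 + 2.95 + 7.408 − 1.5862 = 10.91
i_t = 0.88 × 7.86 + 0.12 × 10.91 = 6.9168 + 1.3092 = 8.23

8.23%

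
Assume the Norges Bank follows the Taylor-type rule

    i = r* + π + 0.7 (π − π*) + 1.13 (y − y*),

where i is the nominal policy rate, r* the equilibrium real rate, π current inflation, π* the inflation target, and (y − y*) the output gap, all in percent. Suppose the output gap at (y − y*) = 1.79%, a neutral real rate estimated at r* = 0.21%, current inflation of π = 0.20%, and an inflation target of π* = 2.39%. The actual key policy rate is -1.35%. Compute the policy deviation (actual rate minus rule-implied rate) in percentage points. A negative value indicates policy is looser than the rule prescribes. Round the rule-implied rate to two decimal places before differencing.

-2.25 pp

i = 0.21 + 0.20 + 0.7 × (0.20 − 2.39) + 1.13 × 1.79
   = 0.21 + 0.2 − 1.533 + 2.0227 = 0.90
Deviation = -1.35 − 0.90 = -2.25 pp.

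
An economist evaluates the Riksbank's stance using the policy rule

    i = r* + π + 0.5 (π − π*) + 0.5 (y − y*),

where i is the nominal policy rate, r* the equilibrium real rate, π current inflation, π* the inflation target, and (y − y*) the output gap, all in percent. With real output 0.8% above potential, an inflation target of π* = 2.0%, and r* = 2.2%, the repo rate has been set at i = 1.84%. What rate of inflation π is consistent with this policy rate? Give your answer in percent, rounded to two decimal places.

0.16%

Output 0.8% above potential → (y − y*) = 0.8.
Collecting π: i = r* + (1 + 0.5) π − 0.5 π* + 0.5 (y − y*)
1.5 π = 1.84 − 2.2 + 0.5 × 2.0 − 0.5 × 0.8 = 0.24
π = 0.24 / 1.5 = 0.16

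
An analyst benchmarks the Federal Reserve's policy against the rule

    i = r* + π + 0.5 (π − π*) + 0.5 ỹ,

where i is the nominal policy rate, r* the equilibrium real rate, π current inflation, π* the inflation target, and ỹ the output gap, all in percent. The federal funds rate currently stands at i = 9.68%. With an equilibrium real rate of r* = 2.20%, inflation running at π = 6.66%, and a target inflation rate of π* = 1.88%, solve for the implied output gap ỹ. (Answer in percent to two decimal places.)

0.5 ỹ = 9.68 − 2.20 − 6.66 − 0.5 × (6.66 − 1.88) = -1.57
ỹ = -1.57 / 0.5 = -3.14

-3.14%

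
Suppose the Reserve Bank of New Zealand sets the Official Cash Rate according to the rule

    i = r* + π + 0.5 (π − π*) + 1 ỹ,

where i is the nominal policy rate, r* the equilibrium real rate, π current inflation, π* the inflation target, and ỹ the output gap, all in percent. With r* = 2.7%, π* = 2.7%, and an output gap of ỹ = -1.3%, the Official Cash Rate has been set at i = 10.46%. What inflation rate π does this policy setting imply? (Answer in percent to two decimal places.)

6.94%

Collecting π: i = r* + (1 + 0.5) π − 0.5 π* + 1 ỹ
1.5 π = 10.46 − 2.7 + 0.5 × 2.7 − 1 × (-1.3) = 10.41
π = 10.41 / 1.5 = 6.94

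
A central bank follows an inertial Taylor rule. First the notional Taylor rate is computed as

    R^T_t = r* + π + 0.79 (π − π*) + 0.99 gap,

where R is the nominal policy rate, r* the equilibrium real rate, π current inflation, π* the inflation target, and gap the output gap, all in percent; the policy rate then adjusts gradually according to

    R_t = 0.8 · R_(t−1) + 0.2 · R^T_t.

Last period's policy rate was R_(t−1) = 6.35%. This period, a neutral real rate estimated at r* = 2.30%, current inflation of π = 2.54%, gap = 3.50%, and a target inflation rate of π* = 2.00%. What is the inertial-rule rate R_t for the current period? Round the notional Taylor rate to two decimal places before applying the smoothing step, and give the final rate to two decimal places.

R^T_t = 2.30 + 2.54 + 0.79 × (2.54 − 2.00) + 0.99 × 3.50
   = 2.30 + 2.54 + 0.4266 + 3.465 = 8.73
R_t = 0.8 × 6.35 + 0.2 × 8.73 = 5.08 + 1.746 = 6.83

6.83%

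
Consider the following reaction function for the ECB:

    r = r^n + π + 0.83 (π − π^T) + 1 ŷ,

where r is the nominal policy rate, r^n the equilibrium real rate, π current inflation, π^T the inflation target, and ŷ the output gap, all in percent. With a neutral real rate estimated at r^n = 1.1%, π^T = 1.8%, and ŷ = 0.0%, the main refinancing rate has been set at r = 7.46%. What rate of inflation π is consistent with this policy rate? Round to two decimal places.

4.29%

Collecting π: r = r^n + (1 + 0.83) π − 0.83 π^T + 1 ŷ
1.83 π = 7.46 − 1.1 + 0.83 × 1.8 − 1 × 0.0 = 7.854
π = 7.854 / 1.83 = 4.29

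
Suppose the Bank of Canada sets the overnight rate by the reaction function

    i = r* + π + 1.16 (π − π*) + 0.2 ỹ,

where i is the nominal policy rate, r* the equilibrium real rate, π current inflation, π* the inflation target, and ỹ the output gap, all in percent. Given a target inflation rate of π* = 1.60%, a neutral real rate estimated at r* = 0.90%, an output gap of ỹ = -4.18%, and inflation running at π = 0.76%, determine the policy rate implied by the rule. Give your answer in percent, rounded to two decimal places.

i = 0.90 + 0.76 + 1.16 × (0.76 − 1.60) + 0.2 × (-4.18)
   = 0.90 + 0.76 − 0.9744 − 0.836 = -0.15

-0.15%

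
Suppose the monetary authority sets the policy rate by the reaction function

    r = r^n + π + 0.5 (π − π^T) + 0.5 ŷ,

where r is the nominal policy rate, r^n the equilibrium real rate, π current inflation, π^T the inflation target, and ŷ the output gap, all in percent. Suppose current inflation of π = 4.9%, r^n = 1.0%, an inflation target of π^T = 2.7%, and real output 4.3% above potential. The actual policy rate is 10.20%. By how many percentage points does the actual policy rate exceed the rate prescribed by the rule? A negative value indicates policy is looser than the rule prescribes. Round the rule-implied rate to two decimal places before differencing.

1.05 pp

Output 4.3% above potential → ŷ = 4.3.
r = 1.0 + 4.9 + 0.5 × (4.9 − 2.7) + 0.5 × 4.3
   = 1.0 + 4.9 + 1.1 + 2.15 = 9.15
Deviation = 10.20 − 9.15 = 1.05 pp.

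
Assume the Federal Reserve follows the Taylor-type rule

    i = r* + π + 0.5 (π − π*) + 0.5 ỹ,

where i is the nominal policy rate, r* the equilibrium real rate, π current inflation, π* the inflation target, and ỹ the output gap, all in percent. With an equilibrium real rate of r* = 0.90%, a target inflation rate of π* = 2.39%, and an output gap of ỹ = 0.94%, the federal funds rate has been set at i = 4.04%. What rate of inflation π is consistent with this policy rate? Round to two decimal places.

2.58%

Collecting π: i = r* + (1 + 0.5) π − 0.5 π* + 0.5 ỹ
1.5 π = 4.04 − 0.90 + 0.5 × 2.39 − 0.5 × 0.94 = 3.865
π = 3.865 / 1.5 = 2.58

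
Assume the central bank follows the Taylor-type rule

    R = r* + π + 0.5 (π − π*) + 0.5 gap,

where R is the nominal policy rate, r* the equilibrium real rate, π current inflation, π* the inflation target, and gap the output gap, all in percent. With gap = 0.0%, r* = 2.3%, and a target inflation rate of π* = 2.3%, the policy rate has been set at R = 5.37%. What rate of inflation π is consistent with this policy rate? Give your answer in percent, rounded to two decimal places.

2.81%

Collecting π: R = r* + (1 + 0.5) π − 0.5 π* + 0.5 gap
1.5 π = 5.37 − 2.3 + 0.5 × 2.3 − 0.5 × 0.0 = 4.22
π = 4.22 / 1.5 = 2.81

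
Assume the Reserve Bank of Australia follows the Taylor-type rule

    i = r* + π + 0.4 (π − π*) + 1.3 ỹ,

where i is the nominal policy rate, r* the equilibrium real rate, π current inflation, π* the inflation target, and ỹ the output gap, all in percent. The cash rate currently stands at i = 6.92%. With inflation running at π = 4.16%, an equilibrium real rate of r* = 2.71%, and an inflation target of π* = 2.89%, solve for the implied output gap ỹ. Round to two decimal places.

1.3 ỹ = 6.92 − 2.71 − 4.16 − 0.4 × (4.16 − 2.89) = -0.458
ỹ = -0.458 / 1.3 = -0.35

-0.35%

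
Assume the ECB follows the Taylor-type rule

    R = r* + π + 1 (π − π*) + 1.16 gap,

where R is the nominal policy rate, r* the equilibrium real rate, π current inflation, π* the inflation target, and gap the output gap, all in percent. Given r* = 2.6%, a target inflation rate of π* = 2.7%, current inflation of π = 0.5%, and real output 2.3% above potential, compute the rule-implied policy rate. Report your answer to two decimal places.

Output 2.3% above potential → gap = 2.3.
R = 2.6 + 0.5 + 1 × (0.5 − 2.7) + 1.16 × 2.3
   = 2.6 + 0.5 − 2.2 + 2.668 = 3.57

3.57%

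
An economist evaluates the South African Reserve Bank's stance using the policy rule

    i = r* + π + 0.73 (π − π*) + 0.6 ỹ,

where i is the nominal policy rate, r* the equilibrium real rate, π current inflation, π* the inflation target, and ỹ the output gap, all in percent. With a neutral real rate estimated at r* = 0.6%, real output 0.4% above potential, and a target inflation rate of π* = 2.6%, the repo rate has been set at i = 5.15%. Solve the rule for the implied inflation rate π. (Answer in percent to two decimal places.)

Output 0.4% above potential → ỹ = 0.4.
Collecting π: i = r* + (1 + 0.73) π − 0.73 π* + 0.6 ỹ
1.73 π = 5.15 − 0.6 + 0.73 × 2.6 − 0.6 × 0.4 = 6.208
π = 6.208 / 1.73 = 3.59

3.59%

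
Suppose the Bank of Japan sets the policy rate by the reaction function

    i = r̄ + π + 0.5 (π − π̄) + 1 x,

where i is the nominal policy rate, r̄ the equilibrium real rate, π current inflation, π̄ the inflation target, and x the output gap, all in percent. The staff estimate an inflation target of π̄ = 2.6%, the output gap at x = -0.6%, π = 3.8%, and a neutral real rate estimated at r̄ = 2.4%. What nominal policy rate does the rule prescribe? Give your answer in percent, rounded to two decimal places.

i = 2.4 + 3.8 + 0.5 × (3.8 − 2.6) + 1 × (-0.6)
   = 2.4 + 3.8 + 0.6 − 0.6 = 6.20

6.20%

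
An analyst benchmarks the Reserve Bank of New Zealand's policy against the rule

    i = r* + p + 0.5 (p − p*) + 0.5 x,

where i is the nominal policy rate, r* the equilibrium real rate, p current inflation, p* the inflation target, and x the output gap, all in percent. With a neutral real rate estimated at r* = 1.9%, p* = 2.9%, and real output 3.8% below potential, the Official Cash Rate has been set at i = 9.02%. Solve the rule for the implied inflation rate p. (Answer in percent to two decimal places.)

6.98%

Output 3.8% below potential → x = -3.8.
Collecting p: i = r* + (1 + 0.5) p − 0.5 p* + 0.5 x
1.5 p = 9.02 − 1.9 + 0.5 × 2.9 − 0.5 × (-3.8) = 10.47
p = 10.47 / 1.5 = 6.98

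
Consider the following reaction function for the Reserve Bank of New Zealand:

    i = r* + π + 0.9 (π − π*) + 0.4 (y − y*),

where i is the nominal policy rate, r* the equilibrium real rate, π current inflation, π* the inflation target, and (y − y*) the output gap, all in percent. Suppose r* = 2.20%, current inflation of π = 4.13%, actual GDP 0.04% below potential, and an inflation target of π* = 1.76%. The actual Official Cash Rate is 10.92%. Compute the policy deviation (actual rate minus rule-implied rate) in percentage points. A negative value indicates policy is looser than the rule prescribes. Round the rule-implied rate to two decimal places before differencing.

Output 0.04% below potential → (y − y*) = -0.04.
i = 2.20 + 4.13 + 0.9 × (4.13 − 1.76) + 0.4 × (-0.04)
   = 2.20 + 4.13 + 2.133 − 0.016 = 8.45
Deviation = 10.92 − 8.45 = 2.47 pp.

2.47 pp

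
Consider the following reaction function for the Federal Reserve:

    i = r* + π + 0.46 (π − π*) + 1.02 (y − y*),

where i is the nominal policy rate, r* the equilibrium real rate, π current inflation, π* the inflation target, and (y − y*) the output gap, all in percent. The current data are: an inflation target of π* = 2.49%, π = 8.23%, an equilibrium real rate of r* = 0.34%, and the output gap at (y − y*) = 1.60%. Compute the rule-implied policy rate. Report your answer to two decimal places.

12.84%

i = 0.34 + 8.23 + 0.46 × (8.23 − 2.49) + 1.02 × 1.60
   = 0.34 + 8.23 + 2.6404 + 1.632 = 12.84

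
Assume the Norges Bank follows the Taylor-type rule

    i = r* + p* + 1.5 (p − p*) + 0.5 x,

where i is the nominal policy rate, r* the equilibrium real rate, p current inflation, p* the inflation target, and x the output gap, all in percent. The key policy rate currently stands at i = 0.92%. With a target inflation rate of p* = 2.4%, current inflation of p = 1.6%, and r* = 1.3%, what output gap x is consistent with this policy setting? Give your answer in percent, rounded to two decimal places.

-3.16%

0.5 x = 0.92 − 1.3 − 2.4 − 1.5 × (1.6 − 2.4) = -1.58
x = -1.58 / 0.5 = -3.16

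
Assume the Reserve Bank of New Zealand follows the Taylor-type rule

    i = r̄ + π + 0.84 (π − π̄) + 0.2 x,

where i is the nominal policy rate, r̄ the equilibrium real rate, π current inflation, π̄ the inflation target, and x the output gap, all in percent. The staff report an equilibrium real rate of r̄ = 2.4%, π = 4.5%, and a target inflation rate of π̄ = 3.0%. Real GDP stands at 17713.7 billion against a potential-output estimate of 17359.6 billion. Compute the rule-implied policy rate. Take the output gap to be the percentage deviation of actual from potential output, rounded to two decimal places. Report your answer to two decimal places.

Output gap = 100 × (17713.7 − 17359.6) / 17359.6 = 2.04%.
i = 2.40 + 4.50 + 0.84 × (4.50 − 3.00) + 0.2 × 2.04
   = 2.40 + 4.5 + 1.26 + 0.408 = 8.57

8.57%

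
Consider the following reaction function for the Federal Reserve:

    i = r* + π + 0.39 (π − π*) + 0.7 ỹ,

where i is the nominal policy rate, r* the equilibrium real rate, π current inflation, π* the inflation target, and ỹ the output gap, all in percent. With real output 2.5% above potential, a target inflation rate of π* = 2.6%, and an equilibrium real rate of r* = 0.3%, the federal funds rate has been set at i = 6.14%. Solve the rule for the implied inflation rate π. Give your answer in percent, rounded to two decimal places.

Output 2.5% above potential → ỹ = 2.5.
Collecting π: i = r* + (1 + 0.39) π − 0.39 π* + 0.7 ỹ
1.39 π = 6.14 − 0.3 + 0.39 × 2.6 − 0.7 × 2.5 = 5.104
π = 5.104 / 1.39 = 3.67

3.67%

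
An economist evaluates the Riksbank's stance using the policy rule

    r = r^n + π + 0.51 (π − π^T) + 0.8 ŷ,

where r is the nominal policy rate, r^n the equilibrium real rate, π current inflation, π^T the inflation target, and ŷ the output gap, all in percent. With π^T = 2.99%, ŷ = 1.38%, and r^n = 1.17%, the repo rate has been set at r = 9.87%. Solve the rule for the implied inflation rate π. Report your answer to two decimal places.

6.04%

Collecting π: r = r^n + (1 + 0.51) π − 0.51 π^T + 0.8 ŷ
1.51 π = 9.87 − 1.17 + 0.51 × 2.99 − 0.8 × 1.38 = 9.1209
π = 9.1209 / 1.51 = 6.04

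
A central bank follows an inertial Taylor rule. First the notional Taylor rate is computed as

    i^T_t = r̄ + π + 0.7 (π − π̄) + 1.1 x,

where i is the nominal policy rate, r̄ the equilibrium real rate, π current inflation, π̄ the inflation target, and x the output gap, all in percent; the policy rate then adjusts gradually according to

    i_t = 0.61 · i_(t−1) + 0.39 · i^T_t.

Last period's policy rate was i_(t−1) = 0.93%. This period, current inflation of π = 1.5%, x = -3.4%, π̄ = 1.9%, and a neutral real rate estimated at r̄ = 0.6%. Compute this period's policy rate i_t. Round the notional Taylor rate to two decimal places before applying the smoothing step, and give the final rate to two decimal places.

i^T_t = 0.6 + 1.5 + 0.7 × (1.5 − 1.9) + 1.1 × (-3.4)
   = 0.6 + 1.5 − 0.28 − 3.74 = -1.92
i_t = 0.61 × 0.93 + 0.39 × (-1.92) = 0.5673 − 0.7488 = -0.18

-0.18%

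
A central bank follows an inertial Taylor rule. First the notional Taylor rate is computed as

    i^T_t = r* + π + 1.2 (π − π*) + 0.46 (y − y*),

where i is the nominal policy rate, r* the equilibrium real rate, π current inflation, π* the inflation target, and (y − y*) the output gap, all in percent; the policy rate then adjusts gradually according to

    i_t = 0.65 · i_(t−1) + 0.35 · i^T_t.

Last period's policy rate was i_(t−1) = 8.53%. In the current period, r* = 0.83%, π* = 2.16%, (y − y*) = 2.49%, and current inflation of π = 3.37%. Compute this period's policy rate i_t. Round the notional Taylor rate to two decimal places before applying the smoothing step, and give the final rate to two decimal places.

7.92%

i^T_t = 0.83 + 3.37 + 1.2 × (3.37 − 2.16) + 0.46 × 2.49
   = 0.83 + 3.37 + 1.452 + 1.1454 = 6.80
i_t = 0.65 × 8.53 + 0.35 × 6.80 = 5.5445 + 2.38 = 7.92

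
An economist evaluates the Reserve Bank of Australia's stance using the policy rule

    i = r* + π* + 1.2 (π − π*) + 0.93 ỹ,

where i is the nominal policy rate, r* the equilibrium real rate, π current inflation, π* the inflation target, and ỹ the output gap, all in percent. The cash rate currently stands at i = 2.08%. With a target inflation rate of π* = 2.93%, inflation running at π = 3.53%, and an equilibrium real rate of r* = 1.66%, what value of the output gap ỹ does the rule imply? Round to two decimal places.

-3.47%

0.93 ỹ = 2.08 − 1.66 − 2.93 − 1.2 × (3.53 − 2.93) = -3.23
ỹ = -3.23 / 0.93 = -3.47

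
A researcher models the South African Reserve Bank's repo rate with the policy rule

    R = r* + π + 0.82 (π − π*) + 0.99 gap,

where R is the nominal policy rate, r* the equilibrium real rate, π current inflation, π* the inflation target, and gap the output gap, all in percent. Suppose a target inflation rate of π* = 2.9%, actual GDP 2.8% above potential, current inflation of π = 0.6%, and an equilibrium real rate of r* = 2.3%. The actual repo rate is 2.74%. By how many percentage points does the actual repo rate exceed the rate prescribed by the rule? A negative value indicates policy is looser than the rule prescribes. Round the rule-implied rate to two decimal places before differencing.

-1.05 pp

Output 2.8% above potential → gap = 2.8.
R = 2.3 + 0.6 + 0.82 × (0.6 − 2.9) + 0.99 × 2.8
   = 2.3 + 0.6 − 1.886 + 2.772 = 3.79
Deviation = 2.74 − 3.79 = -1.05 pp.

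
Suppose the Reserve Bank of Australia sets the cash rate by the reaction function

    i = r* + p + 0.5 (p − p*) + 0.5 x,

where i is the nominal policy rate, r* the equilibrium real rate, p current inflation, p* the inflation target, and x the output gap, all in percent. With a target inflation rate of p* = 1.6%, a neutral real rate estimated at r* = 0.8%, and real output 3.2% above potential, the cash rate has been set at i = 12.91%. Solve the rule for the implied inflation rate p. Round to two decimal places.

Output 3.2% above potential → x = 3.2.
Collecting p: i = r* + (1 + 0.5) p − 0.5 p* + 0.5 x
1.5 p = 12.91 − 0.8 + 0.5 × 1.6 − 0.5 × 3.2 = 11.31
p = 11.31 / 1.5 = 7.54

7.54%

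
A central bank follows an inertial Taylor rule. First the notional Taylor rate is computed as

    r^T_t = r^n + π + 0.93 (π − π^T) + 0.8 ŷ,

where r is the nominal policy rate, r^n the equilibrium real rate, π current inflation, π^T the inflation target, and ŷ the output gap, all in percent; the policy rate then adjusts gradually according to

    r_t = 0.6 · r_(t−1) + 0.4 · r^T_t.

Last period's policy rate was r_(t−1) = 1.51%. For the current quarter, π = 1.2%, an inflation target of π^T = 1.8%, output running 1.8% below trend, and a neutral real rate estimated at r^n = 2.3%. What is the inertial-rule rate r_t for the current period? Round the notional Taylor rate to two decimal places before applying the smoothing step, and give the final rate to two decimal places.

1.51%

Output 1.8% below potential → ŷ = -1.8.
r^T_t = 2.3 + 1.2 + 0.93 × (1.2 − 1.8) + 0.8 × (-1.8)
   = 2.3 + 1.2 − 0.558 − 1.44 = 1.50
r_t = 0.6 × 1.51 + 0.4 × 1.50 = 0.906 + 0.6 = 1.51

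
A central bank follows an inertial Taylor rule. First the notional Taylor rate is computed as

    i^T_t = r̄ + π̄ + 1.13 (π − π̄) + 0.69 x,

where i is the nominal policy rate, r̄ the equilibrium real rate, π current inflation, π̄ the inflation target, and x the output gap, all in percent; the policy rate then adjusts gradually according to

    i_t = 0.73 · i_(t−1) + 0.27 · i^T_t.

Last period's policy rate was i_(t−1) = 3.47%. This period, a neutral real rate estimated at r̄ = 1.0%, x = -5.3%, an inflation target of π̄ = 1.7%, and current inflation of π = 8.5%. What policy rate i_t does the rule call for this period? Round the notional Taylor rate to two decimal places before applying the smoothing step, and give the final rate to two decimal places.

4.35%

i^T_t = 1.0 + 1.7 + 1.13 × (8.5 − 1.7) + 0.69 × (-5.3)
   = 1.0 + 1.7 + 7.684 − 3.657 = 6.73
i_t = 0.73 × 3.47 + 0.27 × 6.73 = 2.5331 + 1.8171 = 4.35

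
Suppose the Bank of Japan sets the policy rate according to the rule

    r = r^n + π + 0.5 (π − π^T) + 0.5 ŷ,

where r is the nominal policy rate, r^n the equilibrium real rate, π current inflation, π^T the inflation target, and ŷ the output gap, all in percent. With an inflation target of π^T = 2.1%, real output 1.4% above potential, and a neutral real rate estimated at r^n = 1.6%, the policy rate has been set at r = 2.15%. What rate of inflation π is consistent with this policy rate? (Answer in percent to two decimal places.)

0.60%

Output 1.4% above potential → ŷ = 1.4.
Collecting π: r = r^n + (1 + 0.5) π − 0.5 π^T + 0.5 ŷ
1.5 π = 2.15 − 1.6 + 0.5 × 2.1 − 0.5 × 1.4 = 0.9
π = 0.9 / 1.5 = 0.60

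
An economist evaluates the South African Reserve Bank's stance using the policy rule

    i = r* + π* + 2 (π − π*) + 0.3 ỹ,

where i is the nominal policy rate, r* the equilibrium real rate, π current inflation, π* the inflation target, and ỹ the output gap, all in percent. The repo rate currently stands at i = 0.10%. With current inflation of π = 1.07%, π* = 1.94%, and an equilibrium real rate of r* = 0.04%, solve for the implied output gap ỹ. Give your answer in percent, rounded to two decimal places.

0.3 ỹ = 0.10 − 0.04 − 1.94 − 2 × (1.07 − 1.94) = -0.14
ỹ = -0.14 / 0.3 = -0.47

-0.47%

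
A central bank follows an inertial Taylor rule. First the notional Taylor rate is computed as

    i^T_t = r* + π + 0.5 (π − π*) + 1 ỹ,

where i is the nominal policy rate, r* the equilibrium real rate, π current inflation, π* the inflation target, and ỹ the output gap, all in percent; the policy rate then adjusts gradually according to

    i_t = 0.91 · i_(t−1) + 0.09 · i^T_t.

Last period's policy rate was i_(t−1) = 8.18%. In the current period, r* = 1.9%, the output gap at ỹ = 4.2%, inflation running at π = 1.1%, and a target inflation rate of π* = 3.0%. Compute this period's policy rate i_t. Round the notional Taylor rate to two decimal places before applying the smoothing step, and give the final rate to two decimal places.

i^T_t = 1.9 + 1.1 + 0.5 × (1.1 − 3.0) + 1 × 4.2
   = 1.9 + 1.1 − 0.95 + 4.2 = 6.25
i_t = 0.91 × 8.18 + 0.09 × 6.25 = 7.4438 + 0.5625 = 8.01

8.01%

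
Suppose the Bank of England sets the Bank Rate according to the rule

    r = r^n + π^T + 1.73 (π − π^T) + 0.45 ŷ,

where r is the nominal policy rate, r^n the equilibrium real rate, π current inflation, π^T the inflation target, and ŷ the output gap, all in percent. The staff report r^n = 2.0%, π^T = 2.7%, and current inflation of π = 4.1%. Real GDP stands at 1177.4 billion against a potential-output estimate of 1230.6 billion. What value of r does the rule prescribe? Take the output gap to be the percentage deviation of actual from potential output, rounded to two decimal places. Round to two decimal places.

5.18%

Output gap = 100 × (1177.4 − 1230.6) / 1230.6 = -4.32%.
r = 2.00 + 2.70 + 1.73 × (4.10 − 2.70) + 0.45 × (-4.32)
   = 2.00 + 2.7 + 2.422 − 1.944 = 5.18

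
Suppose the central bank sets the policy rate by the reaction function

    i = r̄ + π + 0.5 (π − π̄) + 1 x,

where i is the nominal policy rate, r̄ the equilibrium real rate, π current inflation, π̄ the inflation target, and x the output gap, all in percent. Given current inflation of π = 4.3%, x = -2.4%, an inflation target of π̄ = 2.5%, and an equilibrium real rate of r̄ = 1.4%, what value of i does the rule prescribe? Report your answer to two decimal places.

i = 1.4 + 4.3 + 0.5 × (4.3 − 2.5) + 1 × (-2.4)
   = 1.4 + 4.3 + 0.9 − 2.4 = 4.20

4.20%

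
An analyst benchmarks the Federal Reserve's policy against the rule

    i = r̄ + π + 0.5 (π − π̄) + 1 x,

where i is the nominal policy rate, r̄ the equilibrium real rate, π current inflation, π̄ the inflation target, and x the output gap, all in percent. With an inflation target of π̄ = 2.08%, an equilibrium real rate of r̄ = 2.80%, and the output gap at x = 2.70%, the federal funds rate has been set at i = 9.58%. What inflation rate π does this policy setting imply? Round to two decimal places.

3.41%

Collecting π: i = r̄ + (1 + 0.5) π − 0.5 π̄ + 1 x
1.5 π = 9.58 − 2.80 + 0.5 × 2.08 − 1 × 2.70 = 5.12
π = 5.12 / 1.5 = 3.41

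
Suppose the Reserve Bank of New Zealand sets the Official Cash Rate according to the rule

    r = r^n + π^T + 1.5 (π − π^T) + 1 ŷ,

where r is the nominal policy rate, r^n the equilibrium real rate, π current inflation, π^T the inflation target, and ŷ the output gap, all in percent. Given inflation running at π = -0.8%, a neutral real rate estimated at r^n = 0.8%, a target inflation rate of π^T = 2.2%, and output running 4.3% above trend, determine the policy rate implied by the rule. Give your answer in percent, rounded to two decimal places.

2.80%

Output 4.3% above potential → ŷ = 4.3.
r = 0.8 + 2.2 + 1.5 × (-0.8 − 2.2) + 1 × 4.3
   = 0.8 + 2.2 − 4.5 + 4.3 = 2.80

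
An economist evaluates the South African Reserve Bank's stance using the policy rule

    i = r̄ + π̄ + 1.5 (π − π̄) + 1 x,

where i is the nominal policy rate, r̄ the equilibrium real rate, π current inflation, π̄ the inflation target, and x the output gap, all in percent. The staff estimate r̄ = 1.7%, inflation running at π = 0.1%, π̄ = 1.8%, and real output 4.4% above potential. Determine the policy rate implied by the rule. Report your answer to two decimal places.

5.35%

Output 4.4% above potential → x = 4.4.
i = 1.7 + 1.8 + 1.5 × (0.1 − 1.8) + 1 × 4.4
   = 1.7 + 1.8 − 2.55 + 4.4 = 5.35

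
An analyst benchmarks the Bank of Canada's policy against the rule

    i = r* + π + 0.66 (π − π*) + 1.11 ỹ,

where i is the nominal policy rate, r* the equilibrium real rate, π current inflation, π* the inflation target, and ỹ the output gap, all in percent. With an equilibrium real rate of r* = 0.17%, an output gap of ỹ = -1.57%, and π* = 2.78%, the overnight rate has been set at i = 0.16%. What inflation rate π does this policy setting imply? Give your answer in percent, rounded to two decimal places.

Collecting π: i = r* + (1 + 0.66) π − 0.66 π* + 1.11 ỹ
1.66 π = 0.16 − 0.17 + 0.66 × 2.78 − 1.11 × (-1.57) = 3.5675
π = 3.5675 / 1.66 = 2.15

2.15%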